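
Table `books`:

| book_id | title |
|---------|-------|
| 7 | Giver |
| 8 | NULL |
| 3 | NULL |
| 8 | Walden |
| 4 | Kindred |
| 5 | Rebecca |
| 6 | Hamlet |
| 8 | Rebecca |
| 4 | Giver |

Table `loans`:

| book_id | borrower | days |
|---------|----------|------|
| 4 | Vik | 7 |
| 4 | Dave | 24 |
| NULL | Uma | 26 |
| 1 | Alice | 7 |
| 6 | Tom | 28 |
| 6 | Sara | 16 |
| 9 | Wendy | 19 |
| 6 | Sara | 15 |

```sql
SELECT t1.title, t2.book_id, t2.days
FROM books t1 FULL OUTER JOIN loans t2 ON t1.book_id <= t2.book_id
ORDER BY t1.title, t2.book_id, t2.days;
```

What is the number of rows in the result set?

FULL OUTER JOIN keeps every row from both sides; unmatched rows get NULL for the other side's columns.
Matching on t1.book_id <= t2.book_id. A NULL in a compared column never satisfies the condition.
Matched pairs: 30; unmatched t1 rows kept: 0; unmatched t2 rows kept: 2.
Total: 30 matched + 2 padded = 32 rows.

32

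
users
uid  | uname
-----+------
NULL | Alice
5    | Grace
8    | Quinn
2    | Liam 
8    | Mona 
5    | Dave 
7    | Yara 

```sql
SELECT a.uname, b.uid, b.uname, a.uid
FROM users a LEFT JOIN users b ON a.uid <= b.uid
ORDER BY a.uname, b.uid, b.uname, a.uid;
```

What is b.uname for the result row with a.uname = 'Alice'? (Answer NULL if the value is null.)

LEFT JOIN keeps every row from `users a`; unmatched rows get NULL for `users b`'s columns.
Matching on a.uid <= b.uid. A NULL in a compared column never satisfies the condition.
- a row (uid=NULL): no match → kept, b columns NULL.
- a row (uid=5): matches 5 b row(s) → 5 output row(s).
- a row (uid=8): matches 2 b row(s) → 2 output row(s).
- a row (uid=2): matches 6 b row(s) → 6 output row(s).
- a row (uid=8): matches 2 b row(s) → 2 output row(s).
- a row (uid=5): matches 5 b row(s) → 5 output row(s).
- a row (uid=7): matches 3 b row(s) → 3 output row(s).

NULL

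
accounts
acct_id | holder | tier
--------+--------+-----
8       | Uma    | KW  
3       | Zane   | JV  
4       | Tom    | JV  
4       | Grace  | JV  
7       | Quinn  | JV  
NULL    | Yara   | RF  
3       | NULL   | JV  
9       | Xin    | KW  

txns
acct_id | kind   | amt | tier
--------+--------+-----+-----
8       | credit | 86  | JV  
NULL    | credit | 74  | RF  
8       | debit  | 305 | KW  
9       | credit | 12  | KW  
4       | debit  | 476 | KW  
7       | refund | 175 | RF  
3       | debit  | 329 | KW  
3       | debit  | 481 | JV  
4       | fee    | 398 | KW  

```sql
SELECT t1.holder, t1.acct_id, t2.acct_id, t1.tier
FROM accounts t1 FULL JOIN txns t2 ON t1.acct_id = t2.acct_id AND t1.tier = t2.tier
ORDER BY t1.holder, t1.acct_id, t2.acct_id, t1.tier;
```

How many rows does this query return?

FULL OUTER JOIN keeps every row from both sides; unmatched rows get NULL for the other side's columns.
Matching on t1.acct_id = t2.acct_id AND t1.tier = t2.tier. A NULL in a compared column never satisfies the condition.
Matched pairs: 4; unmatched t1 rows kept: 4; unmatched t2 rows kept: 6.
Total: 4 matched + 10 padded = 14 rows.

14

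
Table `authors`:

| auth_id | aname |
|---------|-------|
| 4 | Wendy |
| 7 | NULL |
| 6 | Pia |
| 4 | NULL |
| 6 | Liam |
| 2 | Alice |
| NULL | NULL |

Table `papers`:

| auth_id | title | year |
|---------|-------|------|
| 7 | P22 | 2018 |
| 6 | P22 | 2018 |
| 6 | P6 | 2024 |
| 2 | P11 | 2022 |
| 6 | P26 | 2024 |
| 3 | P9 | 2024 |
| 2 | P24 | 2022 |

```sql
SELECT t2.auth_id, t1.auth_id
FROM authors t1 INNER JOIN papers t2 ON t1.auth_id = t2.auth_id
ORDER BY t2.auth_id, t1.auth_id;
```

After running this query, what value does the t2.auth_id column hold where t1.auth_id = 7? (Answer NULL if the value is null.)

INNER JOIN keeps only pairs where the ON condition holds.
Matching on t1.auth_id = t2.auth_id. A NULL in a compared column never satisfies the condition.
- t1 (auth_id=4) has no partner → excluded.
- t1 (auth_id=7) pairs with 1 row(s) of t2.
- t1 (auth_id=6) pairs with 3 row(s) of t2.
- t1 (auth_id=4) has no partner → excluded.
- t1 (auth_id=6) pairs with 3 row(s) of t2.
- t1 (auth_id=2) pairs with 2 row(s) of t2.
- t1 (auth_id=NULL) has no partner → excluded.

7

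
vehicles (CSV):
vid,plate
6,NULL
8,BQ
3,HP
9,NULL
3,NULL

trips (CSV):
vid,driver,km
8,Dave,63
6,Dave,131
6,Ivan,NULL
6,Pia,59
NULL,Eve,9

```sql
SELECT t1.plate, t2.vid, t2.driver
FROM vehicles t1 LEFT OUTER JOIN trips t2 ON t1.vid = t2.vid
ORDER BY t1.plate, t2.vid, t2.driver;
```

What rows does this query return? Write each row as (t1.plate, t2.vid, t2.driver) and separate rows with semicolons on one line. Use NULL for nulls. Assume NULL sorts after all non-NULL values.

(BQ, 8, Dave); (HP, NULL, NULL); (NULL, 6, Dave); (NULL, 6, Ivan); (NULL, 6, Pia); (NULL, NULL, NULL); (NULL, NULL, NULL)

LEFT JOIN keeps every row from `vehicles`; unmatched rows get NULL for `trips`'s columns.
Matching on t1.vid = t2.vid. A NULL in a compared column never satisfies the condition.
- t1 row (vid=6): matches 3 t2 row(s) → 3 output row(s).
- t1 row (vid=8): matches 1 t2 row(s) → 1 output row(s).
- t1 row (vid=3): no match → kept, t2 columns NULL.
- t1 row (vid=9): no match → kept, t2 columns NULL.
- t1 row (vid=3): no match → kept, t2 columns NULL.
After projecting and ordering:
t1.plate | t2.vid | t2.driver
BQ | 8 | Dave
HP | NULL | NULL
NULL | 6 | Dave
NULL | 6 | Ivan
NULL | 6 | Pia
NULL | NULL | NULL
NULL | NULL | NULL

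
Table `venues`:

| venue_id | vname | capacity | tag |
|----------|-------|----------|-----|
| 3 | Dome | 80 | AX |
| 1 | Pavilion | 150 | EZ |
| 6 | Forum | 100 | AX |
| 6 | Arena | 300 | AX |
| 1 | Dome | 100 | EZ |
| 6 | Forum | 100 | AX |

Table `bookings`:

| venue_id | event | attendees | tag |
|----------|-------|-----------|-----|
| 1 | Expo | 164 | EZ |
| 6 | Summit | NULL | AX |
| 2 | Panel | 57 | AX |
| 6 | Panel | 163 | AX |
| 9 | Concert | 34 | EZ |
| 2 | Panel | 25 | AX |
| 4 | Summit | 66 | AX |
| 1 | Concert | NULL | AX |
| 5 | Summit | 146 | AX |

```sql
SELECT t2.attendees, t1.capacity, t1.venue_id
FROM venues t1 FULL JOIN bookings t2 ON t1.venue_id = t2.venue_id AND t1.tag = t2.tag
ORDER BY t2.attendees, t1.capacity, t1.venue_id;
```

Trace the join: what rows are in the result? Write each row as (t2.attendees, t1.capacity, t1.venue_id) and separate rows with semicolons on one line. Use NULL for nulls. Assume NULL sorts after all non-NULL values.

FULL OUTER JOIN keeps every row from both sides; unmatched rows get NULL for the other side's columns.
Matching on t1.venue_id = t2.venue_id AND t1.tag = t2.tag.
- t1[0] venue_id=3, tag=AX → no match; kept with NULLs on the t2 side.
- t1[1] venue_id=1, tag=EZ → 1 match(es) in t2 → 1 row(s).
- t1[2] venue_id=6, tag=AX → 2 match(es) in t2 → 2 row(s).
- t1[3] venue_id=6, tag=AX → 2 match(es) in t2 → 2 row(s).
- t1[4] venue_id=1, tag=EZ → 1 match(es) in t2 → 1 row(s).
- t1[5] venue_id=6, tag=AX → 2 match(es) in t2 → 2 row(s).
- plus 6 unmatched t2 row(s), each kept with NULL t1 columns.

(25, NULL, NULL); (34, NULL, NULL); (57, NULL, NULL); (66, NULL, NULL); (146, NULL, NULL); (163, 100, 6); (163, 100, 6); (163, 300, 6); (164, 100, 1); (164, 150, 1); (NULL, 80, 3); (NULL, 100, 6); (NULL, 100, 6); (NULL, 300, 6); (NULL, NULL, NULL)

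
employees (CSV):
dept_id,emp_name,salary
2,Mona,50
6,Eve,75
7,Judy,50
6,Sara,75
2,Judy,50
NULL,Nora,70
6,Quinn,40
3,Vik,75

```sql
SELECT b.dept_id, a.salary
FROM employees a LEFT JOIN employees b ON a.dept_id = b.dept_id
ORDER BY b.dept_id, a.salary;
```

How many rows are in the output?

16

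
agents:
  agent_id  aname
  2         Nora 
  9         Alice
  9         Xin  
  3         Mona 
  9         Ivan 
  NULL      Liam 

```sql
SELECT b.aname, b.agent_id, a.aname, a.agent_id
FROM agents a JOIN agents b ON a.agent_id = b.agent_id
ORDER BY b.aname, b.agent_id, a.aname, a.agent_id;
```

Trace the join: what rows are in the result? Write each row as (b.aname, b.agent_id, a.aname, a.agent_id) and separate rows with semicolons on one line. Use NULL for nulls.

INNER JOIN keeps only pairs where the ON condition holds.
Matching on a.agent_id = b.agent_id. A NULL in a compared column never satisfies the condition.
- agent_id=2: 1 matching b row(s), so 1 row(s) emitted.
- agent_id=9: 3 matching b row(s), so 3 row(s) emitted.
- agent_id=9: 3 matching b row(s), so 3 row(s) emitted.
- agent_id=3: 1 matching b row(s), so 1 row(s) emitted.
- agent_id=9: 3 matching b row(s), so 3 row(s) emitted.
- agent_id=NULL: no matching b row, dropped.

(Alice, 9, Alice, 9); (Alice, 9, Ivan, 9); (Alice, 9, Xin, 9); (Ivan, 9, Alice, 9); (Ivan, 9, Ivan, 9); (Ivan, 9, Xin, 9); (Mona, 3, Mona, 3); (Nora, 2, Nora, 2); (Xin, 9, Alice, 9); (Xin, 9, Ivan, 9); (Xin, 9, Xin, 9)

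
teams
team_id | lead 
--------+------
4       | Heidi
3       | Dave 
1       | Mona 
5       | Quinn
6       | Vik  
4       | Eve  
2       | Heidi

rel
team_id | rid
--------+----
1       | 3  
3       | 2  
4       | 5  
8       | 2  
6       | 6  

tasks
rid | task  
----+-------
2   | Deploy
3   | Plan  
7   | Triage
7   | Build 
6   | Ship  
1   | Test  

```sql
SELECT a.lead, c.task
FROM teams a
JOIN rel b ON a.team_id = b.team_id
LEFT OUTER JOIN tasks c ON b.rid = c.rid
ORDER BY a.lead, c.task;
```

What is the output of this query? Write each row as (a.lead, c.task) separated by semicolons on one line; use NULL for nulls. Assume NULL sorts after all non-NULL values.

Evaluate left to right. First `teams a INNER JOIN rel b` on team_id: 5 row(s).
Then LEFT JOIN `tasks c` on rid: each of those 5 rows is kept; rows whose b.rid has no match in c get NULL for c's columns.

(Dave, Deploy); (Eve, NULL); (Heidi, NULL); (Mona, Plan); (Vik, Ship)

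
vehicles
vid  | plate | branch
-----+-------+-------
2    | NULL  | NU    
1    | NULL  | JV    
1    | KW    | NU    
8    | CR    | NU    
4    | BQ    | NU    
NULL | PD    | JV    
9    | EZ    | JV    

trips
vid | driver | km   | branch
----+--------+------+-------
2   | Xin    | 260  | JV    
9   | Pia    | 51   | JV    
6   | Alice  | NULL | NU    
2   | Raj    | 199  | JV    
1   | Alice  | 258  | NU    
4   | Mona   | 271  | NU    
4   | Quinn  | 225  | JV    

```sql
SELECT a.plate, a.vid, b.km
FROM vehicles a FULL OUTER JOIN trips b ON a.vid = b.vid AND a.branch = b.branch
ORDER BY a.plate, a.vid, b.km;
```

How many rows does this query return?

11

FULL OUTER JOIN keeps every row from both sides; unmatched rows get NULL for the other side's columns.
Matching on a.vid = b.vid AND a.branch = b.branch. A NULL in a compared column never satisfies the condition.
Matched pairs: 3; unmatched a rows kept: 4; unmatched b rows kept: 4.
Total: 3 matched + 8 padded = 11 rows.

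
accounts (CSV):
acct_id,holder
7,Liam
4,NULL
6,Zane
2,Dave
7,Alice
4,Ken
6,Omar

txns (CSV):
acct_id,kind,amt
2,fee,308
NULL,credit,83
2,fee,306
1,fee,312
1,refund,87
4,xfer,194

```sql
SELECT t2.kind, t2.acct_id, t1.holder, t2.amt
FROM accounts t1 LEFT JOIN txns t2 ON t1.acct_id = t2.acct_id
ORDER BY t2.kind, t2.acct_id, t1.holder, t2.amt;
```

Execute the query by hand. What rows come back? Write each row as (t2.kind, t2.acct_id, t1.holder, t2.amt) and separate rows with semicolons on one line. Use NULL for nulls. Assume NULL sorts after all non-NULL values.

(fee, 2, Dave, 306); (fee, 2, Dave, 308); (xfer, 4, Ken, 194); (xfer, 4, NULL, 194); (NULL, NULL, Alice, NULL); (NULL, NULL, Liam, NULL); (NULL, NULL, Omar, NULL); (NULL, NULL, Zane, NULL)

LEFT JOIN keeps every row from `accounts`; unmatched rows get NULL for `txns`'s columns.
Matching on t1.acct_id = t2.acct_id. A NULL in a compared column never satisfies the condition.
- t1 (acct_id=7) has no partner → padded with NULL.
- t1 (acct_id=4) pairs with 1 row(s) of t2.
- t1 (acct_id=6) has no partner → padded with NULL.
- t1 (acct_id=2) pairs with 2 row(s) of t2.
- t1 (acct_id=7) has no partner → padded with NULL.
- t1 (acct_id=4) pairs with 1 row(s) of t2.
- t1 (acct_id=6) has no partner → padded with NULL.
After projecting and ordering:
t2.kind | t2.acct_id | t1.holder | t2.amt
fee | 2 | Dave | 306
fee | 2 | Dave | 308
xfer | 4 | Ken | 194
xfer | 4 | NULL | 194
NULL | NULL | Alice | NULL
NULL | NULL | Liam | NULL
NULL | NULL | Omar | NULL
NULL | NULL | Zane | NULL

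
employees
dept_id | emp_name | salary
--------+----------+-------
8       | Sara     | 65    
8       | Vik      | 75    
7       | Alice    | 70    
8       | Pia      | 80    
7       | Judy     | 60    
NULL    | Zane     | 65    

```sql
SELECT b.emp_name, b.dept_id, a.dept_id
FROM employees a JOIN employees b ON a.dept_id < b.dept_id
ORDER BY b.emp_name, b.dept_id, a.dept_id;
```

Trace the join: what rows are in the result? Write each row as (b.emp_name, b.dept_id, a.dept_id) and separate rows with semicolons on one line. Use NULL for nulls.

(Pia, 8, 7); (Pia, 8, 7); (Sara, 8, 7); (Sara, 8, 7); (Vik, 8, 7); (Vik, 8, 7)

INNER JOIN keeps only pairs where the ON condition holds.
Matching on a.dept_id < b.dept_id. A NULL in a compared column never satisfies the condition.
- a (dept_id=8) has no partner → excluded.
- a (dept_id=8) has no partner → excluded.
- a (dept_id=7) pairs with 3 row(s) of b.
- a (dept_id=8) has no partner → excluded.
- a (dept_id=7) pairs with 3 row(s) of b.
- a (dept_id=NULL) has no partner → excluded.
After projecting and ordering:
b.emp_name | b.dept_id | a.dept_id
Pia | 8 | 7
Pia | 8 | 7
Sara | 8 | 7
Sara | 8 | 7
Vik | 8 | 7
Vik | 8 | 7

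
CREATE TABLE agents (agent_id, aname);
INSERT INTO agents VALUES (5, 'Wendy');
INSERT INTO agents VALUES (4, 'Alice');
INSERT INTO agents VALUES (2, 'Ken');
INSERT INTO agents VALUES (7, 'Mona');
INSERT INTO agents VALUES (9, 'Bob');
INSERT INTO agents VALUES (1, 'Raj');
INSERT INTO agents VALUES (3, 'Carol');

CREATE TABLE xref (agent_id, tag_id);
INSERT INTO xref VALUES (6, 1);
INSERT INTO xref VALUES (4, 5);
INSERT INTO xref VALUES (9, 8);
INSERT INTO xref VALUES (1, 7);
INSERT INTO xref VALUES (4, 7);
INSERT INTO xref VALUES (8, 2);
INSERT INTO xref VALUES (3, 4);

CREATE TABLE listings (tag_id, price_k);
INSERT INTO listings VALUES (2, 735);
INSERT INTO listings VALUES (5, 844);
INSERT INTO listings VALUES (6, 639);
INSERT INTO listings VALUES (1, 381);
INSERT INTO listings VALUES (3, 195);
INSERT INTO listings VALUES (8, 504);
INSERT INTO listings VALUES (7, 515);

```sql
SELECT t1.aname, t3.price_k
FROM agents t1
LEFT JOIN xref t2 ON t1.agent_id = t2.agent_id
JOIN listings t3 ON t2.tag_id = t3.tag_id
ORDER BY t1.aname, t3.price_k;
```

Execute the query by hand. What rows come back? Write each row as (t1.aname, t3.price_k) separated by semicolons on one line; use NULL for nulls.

(Alice, 515); (Alice, 844); (Bob, 504); (Raj, 515)

Joins associate left-to-right: agents LEFT JOIN xref on agent_id gives 8 intermediate row(s).
Then INNER JOIN `listings t3` on tag_id: keep only rows whose t2.tag_id appears in t3.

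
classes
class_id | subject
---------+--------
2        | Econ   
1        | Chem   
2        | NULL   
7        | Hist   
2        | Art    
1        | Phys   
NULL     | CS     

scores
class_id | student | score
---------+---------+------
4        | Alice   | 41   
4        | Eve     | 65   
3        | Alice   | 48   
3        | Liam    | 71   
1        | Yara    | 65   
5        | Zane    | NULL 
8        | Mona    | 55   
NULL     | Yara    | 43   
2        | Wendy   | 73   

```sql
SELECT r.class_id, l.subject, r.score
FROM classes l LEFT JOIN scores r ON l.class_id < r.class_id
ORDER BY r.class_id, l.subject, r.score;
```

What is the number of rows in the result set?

LEFT JOIN keeps every row from `classes`; unmatched rows get NULL for `scores`'s columns.
Matching on l.class_id < r.class_id. A NULL in a compared column never satisfies the condition.
- l row (class_id=2): matches 6 r row(s) → 6 output row(s).
- l row (class_id=1): matches 7 r row(s) → 7 output row(s).
- l row (class_id=2): matches 6 r row(s) → 6 output row(s).
- l row (class_id=7): matches 1 r row(s) → 1 output row(s).
- l row (class_id=2): matches 6 r row(s) → 6 output row(s).
- l row (class_id=1): matches 7 r row(s) → 7 output row(s).
- l row (class_id=NULL): no match → kept, r columns NULL.
Total: 33 matched + 1 padded = 34 rows.

34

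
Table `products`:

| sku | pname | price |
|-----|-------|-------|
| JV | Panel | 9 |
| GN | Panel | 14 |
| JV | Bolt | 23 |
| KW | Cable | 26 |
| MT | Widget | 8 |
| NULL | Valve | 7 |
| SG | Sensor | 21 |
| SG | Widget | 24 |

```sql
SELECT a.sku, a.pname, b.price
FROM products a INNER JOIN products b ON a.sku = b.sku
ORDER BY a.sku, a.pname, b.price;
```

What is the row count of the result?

11

INNER JOIN keeps only pairs where the ON condition holds.
Matching on a.sku = b.sku. A NULL in a compared column never satisfies the condition.
- sku=JV: 2 matching b row(s), so 2 row(s) emitted.
- sku=GN: 1 matching b row(s), so 1 row(s) emitted.
- sku=JV: 2 matching b row(s), so 2 row(s) emitted.
- sku=KW: 1 matching b row(s), so 1 row(s) emitted.
- sku=MT: 1 matching b row(s), so 1 row(s) emitted.
- sku=NULL: no matching b row, dropped.
- sku=SG: 2 matching b row(s), so 2 row(s) emitted.
- sku=SG: 2 matching b row(s), so 2 row(s) emitted.
Total: 11 rows.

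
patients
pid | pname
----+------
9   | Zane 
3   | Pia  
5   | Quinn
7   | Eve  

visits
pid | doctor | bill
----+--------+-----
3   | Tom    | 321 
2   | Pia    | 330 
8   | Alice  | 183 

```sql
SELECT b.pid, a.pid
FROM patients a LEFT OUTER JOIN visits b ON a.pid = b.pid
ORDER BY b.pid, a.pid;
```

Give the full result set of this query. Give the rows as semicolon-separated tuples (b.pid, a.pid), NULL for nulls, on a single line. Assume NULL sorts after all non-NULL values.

(3, 3); (NULL, 5); (NULL, 7); (NULL, 9)

LEFT JOIN keeps every row from `patients`; unmatched rows get NULL for `visits`'s columns.
Matching on a.pid = b.pid.
Matched pairs: 1; unmatched a rows kept: 3.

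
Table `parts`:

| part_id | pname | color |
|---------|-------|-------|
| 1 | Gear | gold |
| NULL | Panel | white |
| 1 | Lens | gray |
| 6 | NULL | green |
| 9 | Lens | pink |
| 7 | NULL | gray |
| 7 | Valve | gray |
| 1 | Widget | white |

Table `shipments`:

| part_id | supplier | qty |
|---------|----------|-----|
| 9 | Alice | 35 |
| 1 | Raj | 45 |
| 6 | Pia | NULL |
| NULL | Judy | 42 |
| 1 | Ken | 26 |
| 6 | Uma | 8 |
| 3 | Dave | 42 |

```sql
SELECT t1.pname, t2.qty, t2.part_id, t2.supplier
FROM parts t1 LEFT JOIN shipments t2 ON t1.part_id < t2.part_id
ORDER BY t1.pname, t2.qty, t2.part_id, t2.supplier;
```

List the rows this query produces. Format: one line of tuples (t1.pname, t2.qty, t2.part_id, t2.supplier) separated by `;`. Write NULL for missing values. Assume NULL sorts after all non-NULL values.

LEFT JOIN keeps every row from `parts`; unmatched rows get NULL for `shipments`'s columns.
Matching on t1.part_id < t2.part_id. A NULL in a compared column never satisfies the condition.
Matched pairs: 15; unmatched t1 rows kept: 2.

(Gear, 8, 6, Uma); (Gear, 35, 9, Alice); (Gear, 42, 3, Dave); (Gear, NULL, 6, Pia); (Lens, 8, 6, Uma); (Lens, 35, 9, Alice); (Lens, 42, 3, Dave); (Lens, NULL, 6, Pia); (Lens, NULL, NULL, NULL); (Panel, NULL, NULL, NULL); (Valve, 35, 9, Alice); (Widget, 8, 6, Uma); (Widget, 35, 9, Alice); (Widget, 42, 3, Dave); (Widget, NULL, 6, Pia); (NULL, 35, 9, Alice); (NULL, 35, 9, Alice)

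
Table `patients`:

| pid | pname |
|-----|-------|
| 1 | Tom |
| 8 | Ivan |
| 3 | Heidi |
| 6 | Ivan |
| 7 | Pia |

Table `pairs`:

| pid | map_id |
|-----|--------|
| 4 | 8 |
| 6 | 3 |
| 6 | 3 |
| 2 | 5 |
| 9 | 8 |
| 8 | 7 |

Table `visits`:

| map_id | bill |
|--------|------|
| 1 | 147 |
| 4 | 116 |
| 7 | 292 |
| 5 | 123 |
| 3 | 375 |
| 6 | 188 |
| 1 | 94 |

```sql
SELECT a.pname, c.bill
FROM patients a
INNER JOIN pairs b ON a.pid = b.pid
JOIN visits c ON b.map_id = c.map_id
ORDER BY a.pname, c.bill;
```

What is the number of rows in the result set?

3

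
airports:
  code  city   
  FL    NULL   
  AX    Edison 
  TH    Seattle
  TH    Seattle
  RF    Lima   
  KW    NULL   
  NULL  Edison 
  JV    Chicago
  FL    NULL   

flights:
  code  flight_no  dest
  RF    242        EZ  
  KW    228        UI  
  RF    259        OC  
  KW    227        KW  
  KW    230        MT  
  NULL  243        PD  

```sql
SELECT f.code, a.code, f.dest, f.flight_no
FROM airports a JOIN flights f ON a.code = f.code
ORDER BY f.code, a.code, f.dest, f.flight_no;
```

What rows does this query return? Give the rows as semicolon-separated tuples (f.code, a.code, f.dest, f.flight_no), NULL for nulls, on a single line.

(KW, KW, KW, 227); (KW, KW, MT, 230); (KW, KW, UI, 228); (RF, RF, EZ, 242); (RF, RF, OC, 259)

INNER JOIN keeps only pairs where the ON condition holds.
Matching on a.code = f.code. A NULL in a compared column never satisfies the condition.
- a[0] code=FL → no match; dropped.
- a[1] code=AX → no match; dropped.
- a[2] code=TH → no match; dropped.
- a[3] code=TH → no match; dropped.
- a[4] code=RF → 2 match(es) in f → 2 row(s).
- a[5] code=KW → 3 match(es) in f → 3 row(s).
- a[6] code=NULL → no match; dropped.
- a[7] code=JV → no match; dropped.
- a[8] code=FL → no match; dropped.
After projecting and ordering:
f.code | a.code | f.dest | f.flight_no
KW | KW | KW | 227
KW | KW | MT | 230
KW | KW | UI | 228
RF | RF | EZ | 242
RF | RF | OC | 259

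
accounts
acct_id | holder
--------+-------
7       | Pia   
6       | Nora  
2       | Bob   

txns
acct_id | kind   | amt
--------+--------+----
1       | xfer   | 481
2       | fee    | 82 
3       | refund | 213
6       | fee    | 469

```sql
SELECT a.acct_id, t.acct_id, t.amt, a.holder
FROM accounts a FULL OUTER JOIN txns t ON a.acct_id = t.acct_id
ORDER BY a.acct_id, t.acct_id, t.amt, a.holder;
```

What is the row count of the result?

5

FULL OUTER JOIN keeps every row from both sides; unmatched rows get NULL for the other side's columns.
Matching on a.acct_id = t.acct_id.
- a row (acct_id=7): no match → kept, t columns NULL.
- a row (acct_id=6): matches 1 t row(s) → 1 output row(s).
- a row (acct_id=2): matches 1 t row(s) → 1 output row(s).
- 2 row(s) from t found no a partner → padded with NULL.
Total: 2 matched + 3 padded = 5 rows.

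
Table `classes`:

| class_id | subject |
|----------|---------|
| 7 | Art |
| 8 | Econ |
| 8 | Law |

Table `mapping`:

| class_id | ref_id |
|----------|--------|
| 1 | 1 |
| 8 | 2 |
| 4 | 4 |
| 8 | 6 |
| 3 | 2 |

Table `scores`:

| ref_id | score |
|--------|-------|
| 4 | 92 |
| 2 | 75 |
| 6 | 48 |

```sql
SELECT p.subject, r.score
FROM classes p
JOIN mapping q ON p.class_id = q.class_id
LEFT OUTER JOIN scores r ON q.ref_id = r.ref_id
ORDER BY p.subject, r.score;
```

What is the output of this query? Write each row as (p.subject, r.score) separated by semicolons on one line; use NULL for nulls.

Step 1 — p INNER JOIN q on class_id → 4 row(s).
Then LEFT JOIN `scores r` on ref_id: each of those 4 rows is kept; rows whose q.ref_id has no match in r get NULL for r's columns.

(Econ, 48); (Econ, 75); (Law, 48); (Law, 75)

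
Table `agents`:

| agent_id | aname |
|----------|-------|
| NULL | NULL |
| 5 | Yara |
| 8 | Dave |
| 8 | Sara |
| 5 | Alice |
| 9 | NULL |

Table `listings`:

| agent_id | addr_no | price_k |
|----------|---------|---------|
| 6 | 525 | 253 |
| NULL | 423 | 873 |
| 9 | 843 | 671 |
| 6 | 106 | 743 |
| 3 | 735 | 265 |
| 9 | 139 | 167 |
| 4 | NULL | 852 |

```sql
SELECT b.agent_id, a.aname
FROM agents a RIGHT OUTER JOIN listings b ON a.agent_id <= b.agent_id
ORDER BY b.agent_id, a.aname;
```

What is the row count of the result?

17

RIGHT JOIN keeps every row from `listings`; unmatched rows get NULL for `agents`'s columns.
Matching on a.agent_id <= b.agent_id. A NULL in a compared column never satisfies the condition.
- a row (agent_id=NULL): no match.
- a row (agent_id=5): matches 4 b row(s) → 4 output row(s).
- a row (agent_id=8): matches 2 b row(s) → 2 output row(s).
- a row (agent_id=8): matches 2 b row(s) → 2 output row(s).
- a row (agent_id=5): matches 4 b row(s) → 4 output row(s).
- a row (agent_id=9): matches 2 b row(s) → 2 output row(s).
- 3 b row(s) had no a match → kept, a columns NULL.
Total: 14 matched + 3 padded = 17 rows.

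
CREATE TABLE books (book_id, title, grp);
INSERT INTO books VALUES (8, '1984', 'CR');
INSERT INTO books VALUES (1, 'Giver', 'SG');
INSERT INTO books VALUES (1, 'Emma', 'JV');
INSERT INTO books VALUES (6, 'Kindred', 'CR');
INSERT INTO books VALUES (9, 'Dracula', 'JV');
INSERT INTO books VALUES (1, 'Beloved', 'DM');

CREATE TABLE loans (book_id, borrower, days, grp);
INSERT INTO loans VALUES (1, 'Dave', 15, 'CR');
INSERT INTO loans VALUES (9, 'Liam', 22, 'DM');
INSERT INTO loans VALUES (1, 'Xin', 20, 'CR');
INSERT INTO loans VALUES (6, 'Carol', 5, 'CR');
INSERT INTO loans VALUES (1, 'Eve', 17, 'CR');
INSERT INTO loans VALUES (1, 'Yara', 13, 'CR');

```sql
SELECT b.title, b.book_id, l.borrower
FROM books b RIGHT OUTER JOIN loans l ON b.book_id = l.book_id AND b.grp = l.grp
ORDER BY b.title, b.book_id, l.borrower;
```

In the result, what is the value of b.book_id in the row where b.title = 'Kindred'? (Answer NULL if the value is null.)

6

RIGHT JOIN keeps every row from `loans`; unmatched rows get NULL for `books`'s columns.
Matching on b.book_id = l.book_id AND b.grp = l.grp.
- b[0] book_id=8, grp=CR → no match.
- b[1] book_id=1, grp=SG → no match.
- b[2] book_id=1, grp=JV → no match.
- b[3] book_id=6, grp=CR → 1 match(es) in l → 1 row(s).
- b[4] book_id=9, grp=JV → no match.
- b[5] book_id=1, grp=DM → no match.
- 5 l row(s) had no b match → kept, b columns NULL.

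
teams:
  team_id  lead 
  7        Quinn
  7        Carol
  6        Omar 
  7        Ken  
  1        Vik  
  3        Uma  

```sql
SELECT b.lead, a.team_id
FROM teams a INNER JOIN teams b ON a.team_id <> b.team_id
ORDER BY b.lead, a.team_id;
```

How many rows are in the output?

24

INNER JOIN keeps only pairs where the ON condition holds.
Matching on a.team_id <> b.team_id.
- a[0] team_id=7 → 3 match(es) in b → 3 row(s).
- a[1] team_id=7 → 3 match(es) in b → 3 row(s).
- a[2] team_id=6 → 5 match(es) in b → 5 row(s).
- a[3] team_id=7 → 3 match(es) in b → 3 row(s).
- a[4] team_id=1 → 5 match(es) in b → 5 row(s).
- a[5] team_id=3 → 5 match(es) in b → 5 row(s).
Total: 24 rows.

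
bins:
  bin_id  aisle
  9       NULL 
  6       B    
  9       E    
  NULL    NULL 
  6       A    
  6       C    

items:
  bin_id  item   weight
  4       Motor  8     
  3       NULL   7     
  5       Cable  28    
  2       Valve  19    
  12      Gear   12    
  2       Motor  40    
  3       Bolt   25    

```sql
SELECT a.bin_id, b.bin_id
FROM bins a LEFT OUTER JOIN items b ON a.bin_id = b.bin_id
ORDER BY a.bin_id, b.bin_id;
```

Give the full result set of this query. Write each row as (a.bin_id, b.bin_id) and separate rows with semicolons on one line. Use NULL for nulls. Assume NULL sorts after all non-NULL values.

LEFT JOIN keeps every row from `bins`; unmatched rows get NULL for `items`'s columns.
Matching on a.bin_id = b.bin_id. A NULL in a compared column never satisfies the condition.
Matched pairs: 0; unmatched a rows kept: 6.

(6, NULL); (6, NULL); (6, NULL); (9, NULL); (9, NULL); (NULL, NULL)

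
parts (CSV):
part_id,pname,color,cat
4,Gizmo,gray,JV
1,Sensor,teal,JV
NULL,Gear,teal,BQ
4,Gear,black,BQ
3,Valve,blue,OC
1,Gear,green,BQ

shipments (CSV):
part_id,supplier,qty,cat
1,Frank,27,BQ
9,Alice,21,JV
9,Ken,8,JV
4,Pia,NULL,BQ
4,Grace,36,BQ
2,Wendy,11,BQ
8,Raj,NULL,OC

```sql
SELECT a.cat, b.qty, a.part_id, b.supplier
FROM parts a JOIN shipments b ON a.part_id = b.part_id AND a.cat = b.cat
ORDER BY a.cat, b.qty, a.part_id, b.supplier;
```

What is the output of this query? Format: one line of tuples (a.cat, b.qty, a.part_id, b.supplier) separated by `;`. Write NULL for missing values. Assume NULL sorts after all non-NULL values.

(BQ, 27, 1, Frank); (BQ, 36, 4, Grace); (BQ, NULL, 4, Pia)

INNER JOIN keeps only pairs where the ON condition holds.
Matching on a.part_id = b.part_id AND a.cat = b.cat. A NULL in a compared column never satisfies the condition.
Matched pairs: 3.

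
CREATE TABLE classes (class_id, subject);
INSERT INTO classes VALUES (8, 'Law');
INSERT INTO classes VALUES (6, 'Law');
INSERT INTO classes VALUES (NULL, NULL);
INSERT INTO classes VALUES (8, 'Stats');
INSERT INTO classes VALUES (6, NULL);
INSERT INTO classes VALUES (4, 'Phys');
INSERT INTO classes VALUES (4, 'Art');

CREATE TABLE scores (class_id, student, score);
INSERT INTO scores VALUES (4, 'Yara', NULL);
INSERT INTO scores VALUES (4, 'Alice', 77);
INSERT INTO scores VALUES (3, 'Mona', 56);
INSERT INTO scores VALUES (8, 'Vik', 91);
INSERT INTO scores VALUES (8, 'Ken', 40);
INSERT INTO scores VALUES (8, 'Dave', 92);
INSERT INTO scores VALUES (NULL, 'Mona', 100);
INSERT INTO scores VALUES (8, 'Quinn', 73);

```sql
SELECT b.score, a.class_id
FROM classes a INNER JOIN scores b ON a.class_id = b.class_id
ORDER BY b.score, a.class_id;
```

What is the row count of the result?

12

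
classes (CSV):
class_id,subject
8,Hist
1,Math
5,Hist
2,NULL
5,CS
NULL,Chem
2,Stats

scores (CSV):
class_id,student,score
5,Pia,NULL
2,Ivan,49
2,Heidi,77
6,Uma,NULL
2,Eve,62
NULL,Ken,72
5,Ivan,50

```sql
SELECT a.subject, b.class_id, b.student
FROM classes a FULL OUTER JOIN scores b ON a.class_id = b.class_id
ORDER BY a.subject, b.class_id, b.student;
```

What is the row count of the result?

15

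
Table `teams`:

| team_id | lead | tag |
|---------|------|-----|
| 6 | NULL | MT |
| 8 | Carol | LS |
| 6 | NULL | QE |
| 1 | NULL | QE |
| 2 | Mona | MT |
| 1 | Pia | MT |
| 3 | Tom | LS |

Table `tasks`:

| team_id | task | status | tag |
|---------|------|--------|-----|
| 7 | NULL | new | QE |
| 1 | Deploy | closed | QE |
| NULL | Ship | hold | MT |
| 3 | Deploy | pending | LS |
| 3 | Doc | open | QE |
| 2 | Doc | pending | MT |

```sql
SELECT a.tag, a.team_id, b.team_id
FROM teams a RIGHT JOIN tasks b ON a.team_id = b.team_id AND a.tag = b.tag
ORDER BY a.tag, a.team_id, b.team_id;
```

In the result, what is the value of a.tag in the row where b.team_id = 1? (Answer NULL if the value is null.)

QE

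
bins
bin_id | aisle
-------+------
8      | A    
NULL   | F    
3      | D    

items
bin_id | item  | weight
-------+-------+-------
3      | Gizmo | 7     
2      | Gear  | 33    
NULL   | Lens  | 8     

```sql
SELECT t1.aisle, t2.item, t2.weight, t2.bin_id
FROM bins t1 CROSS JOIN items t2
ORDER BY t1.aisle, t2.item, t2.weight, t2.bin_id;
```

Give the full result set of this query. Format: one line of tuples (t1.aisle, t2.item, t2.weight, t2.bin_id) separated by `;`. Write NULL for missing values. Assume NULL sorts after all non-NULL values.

(A, Gear, 33, 2); (A, Gizmo, 7, 3); (A, Lens, 8, NULL); (D, Gear, 33, 2); (D, Gizmo, 7, 3); (D, Lens, 8, NULL); (F, Gear, 33, 2); (F, Gizmo, 7, 3); (F, Lens, 8, NULL)

CROSS JOIN pairs every row of `bins` with every row of `items`: 3 × 3 = 9 rows.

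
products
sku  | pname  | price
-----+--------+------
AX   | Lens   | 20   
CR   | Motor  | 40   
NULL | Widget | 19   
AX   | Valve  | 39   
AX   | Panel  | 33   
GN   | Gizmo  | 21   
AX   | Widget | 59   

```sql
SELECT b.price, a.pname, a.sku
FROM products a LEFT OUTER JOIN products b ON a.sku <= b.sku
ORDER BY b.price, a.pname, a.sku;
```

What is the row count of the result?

28

LEFT JOIN keeps every row from `products a`; unmatched rows get NULL for `products b`'s columns.
Matching on a.sku <= b.sku. A NULL in a compared column never satisfies the condition.
Matched pairs: 27; unmatched a rows kept: 1.
Total: 27 matched + 1 padded = 28 rows.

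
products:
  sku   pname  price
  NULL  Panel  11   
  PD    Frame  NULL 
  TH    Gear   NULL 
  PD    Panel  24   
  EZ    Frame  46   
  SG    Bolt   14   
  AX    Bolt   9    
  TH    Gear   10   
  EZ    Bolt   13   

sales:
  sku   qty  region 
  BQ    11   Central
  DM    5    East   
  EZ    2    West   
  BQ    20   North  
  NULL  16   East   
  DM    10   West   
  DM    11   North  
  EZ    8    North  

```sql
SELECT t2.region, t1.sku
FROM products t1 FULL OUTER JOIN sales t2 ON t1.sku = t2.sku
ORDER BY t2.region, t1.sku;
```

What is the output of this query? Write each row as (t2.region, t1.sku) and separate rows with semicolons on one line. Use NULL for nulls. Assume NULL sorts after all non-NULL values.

FULL OUTER JOIN keeps every row from both sides; unmatched rows get NULL for the other side's columns.
Matching on t1.sku = t2.sku. A NULL in a compared column never satisfies the condition.
- t1 (sku=NULL) has no partner → padded with NULL.
- t1 (sku=PD) has no partner → padded with NULL.
- t1 (sku=TH) has no partner → padded with NULL.
- t1 (sku=PD) has no partner → padded with NULL.
- t1 (sku=EZ) pairs with 2 row(s) of t2.
- t1 (sku=SG) has no partner → padded with NULL.
- t1 (sku=AX) has no partner → padded with NULL.
- t1 (sku=TH) has no partner → padded with NULL.
- t1 (sku=EZ) pairs with 2 row(s) of t2.
- 6 row(s) from t2 found no t1 partner → padded with NULL.

(Central, NULL); (East, NULL); (East, NULL); (North, EZ); (North, EZ); (North, NULL); (North, NULL); (West, EZ); (West, EZ); (West, NULL); (NULL, AX); (NULL, PD); (NULL, PD); (NULL, SG); (NULL, TH); (NULL, TH); (NULL, NULL)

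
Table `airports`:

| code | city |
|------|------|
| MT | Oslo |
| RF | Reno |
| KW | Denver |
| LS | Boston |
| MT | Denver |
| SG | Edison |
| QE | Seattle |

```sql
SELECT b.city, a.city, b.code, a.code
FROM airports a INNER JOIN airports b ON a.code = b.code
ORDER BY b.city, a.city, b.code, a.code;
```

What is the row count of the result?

9

INNER JOIN keeps only pairs where the ON condition holds.
Matching on a.code = b.code.
- a (code=MT) pairs with 2 row(s) of b.
- a (code=RF) pairs with 1 row(s) of b.
- a (code=KW) pairs with 1 row(s) of b.
- a (code=LS) pairs with 1 row(s) of b.
- a (code=MT) pairs with 2 row(s) of b.
- a (code=SG) pairs with 1 row(s) of b.
- a (code=QE) pairs with 1 row(s) of b.
Total: 9 rows.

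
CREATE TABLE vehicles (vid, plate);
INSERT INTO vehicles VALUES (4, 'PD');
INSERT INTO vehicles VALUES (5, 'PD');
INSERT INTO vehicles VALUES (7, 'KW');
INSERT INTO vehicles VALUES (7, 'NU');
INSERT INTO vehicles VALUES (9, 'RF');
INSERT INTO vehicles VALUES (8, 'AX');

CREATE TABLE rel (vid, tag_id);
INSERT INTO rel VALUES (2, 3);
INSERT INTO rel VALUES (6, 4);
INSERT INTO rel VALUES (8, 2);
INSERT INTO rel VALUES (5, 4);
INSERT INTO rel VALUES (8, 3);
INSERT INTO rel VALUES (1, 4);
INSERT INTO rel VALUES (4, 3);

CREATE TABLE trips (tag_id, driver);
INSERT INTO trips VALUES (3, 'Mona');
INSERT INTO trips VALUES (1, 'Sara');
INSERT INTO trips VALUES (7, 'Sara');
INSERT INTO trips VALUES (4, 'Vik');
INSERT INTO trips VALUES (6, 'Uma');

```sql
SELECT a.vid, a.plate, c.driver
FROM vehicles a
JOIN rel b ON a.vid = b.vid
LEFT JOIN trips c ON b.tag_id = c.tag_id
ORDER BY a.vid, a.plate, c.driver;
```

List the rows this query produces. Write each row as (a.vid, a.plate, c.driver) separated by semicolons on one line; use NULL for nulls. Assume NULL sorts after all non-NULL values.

(4, PD, Mona); (5, PD, Vik); (8, AX, Mona); (8, AX, NULL)

Joins associate left-to-right: vehicles INNER JOIN rel on vid gives 4 intermediate row(s).
Then LEFT JOIN `trips c` on tag_id: each of those 4 rows is kept; rows whose b.tag_id has no match in c get NULL for c's columns.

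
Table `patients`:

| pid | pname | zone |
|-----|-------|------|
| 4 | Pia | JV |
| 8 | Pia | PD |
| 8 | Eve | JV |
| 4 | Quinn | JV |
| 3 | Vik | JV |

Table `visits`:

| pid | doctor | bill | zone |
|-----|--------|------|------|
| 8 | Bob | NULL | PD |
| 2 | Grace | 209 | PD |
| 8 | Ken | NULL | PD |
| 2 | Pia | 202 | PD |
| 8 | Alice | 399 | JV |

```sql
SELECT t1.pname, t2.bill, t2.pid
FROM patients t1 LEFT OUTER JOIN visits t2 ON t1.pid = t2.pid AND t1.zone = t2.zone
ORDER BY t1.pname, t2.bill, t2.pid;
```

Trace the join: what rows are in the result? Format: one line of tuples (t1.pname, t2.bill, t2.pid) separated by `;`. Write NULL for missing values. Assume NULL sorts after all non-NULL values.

(Eve, 399, 8); (Pia, NULL, 8); (Pia, NULL, 8); (Pia, NULL, NULL); (Quinn, NULL, NULL); (Vik, NULL, NULL)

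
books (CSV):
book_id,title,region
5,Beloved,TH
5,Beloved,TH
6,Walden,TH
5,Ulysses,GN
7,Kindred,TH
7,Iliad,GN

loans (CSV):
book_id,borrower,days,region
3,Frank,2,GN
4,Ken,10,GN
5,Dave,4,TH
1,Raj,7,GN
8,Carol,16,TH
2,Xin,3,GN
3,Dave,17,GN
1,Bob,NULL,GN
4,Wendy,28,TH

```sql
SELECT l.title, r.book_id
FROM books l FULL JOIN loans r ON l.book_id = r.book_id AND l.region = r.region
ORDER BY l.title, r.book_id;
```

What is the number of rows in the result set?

14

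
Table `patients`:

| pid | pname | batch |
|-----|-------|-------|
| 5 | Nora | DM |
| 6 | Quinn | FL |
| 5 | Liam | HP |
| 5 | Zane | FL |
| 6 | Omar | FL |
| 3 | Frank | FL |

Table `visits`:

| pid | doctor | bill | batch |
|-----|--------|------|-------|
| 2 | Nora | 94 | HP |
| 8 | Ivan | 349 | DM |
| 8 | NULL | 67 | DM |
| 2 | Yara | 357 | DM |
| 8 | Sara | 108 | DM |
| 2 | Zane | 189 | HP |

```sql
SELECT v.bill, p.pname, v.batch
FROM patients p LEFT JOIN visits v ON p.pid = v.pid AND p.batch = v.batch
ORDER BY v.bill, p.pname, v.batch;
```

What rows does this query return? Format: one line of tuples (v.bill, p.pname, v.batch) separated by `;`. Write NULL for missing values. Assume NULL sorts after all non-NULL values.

LEFT JOIN keeps every row from `patients`; unmatched rows get NULL for `visits`'s columns.
Matching on p.pid = v.pid AND p.batch = v.batch.
- p (pid=5, batch=DM) has no partner → padded with NULL.
- p (pid=6, batch=FL) has no partner → padded with NULL.
- p (pid=5, batch=HP) has no partner → padded with NULL.
- p (pid=5, batch=FL) has no partner → padded with NULL.
- p (pid=6, batch=FL) has no partner → padded with NULL.
- p (pid=3, batch=FL) has no partner → padded with NULL.
After projecting and ordering:
v.bill | p.pname | v.batch
NULL | Frank | NULL
NULL | Liam | NULL
NULL | Nora | NULL
NULL | Omar | NULL
NULL | Quinn | NULL
NULL | Zane | NULL

(NULL, Frank, NULL); (NULL, Liam, NULL); (NULL, Nora, NULL); (NULL, Omar, NULL); (NULL, Quinn, NULL); (NULL, Zane, NULL)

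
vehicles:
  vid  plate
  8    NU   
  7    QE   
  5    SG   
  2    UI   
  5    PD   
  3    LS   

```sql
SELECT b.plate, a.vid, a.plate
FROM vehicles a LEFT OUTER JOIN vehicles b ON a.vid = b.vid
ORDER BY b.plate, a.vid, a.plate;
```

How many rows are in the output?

8

LEFT JOIN keeps every row from `vehicles a`; unmatched rows get NULL for `vehicles b`'s columns.
Matching on a.vid = b.vid.
- a row (vid=8): matches 1 b row(s) → 1 output row(s).
- a row (vid=7): matches 1 b row(s) → 1 output row(s).
- a row (vid=5): matches 2 b row(s) → 2 output row(s).
- a row (vid=2): matches 1 b row(s) → 1 output row(s).
- a row (vid=5): matches 2 b row(s) → 2 output row(s).
- a row (vid=3): matches 1 b row(s) → 1 output row(s).
Total: 8 rows.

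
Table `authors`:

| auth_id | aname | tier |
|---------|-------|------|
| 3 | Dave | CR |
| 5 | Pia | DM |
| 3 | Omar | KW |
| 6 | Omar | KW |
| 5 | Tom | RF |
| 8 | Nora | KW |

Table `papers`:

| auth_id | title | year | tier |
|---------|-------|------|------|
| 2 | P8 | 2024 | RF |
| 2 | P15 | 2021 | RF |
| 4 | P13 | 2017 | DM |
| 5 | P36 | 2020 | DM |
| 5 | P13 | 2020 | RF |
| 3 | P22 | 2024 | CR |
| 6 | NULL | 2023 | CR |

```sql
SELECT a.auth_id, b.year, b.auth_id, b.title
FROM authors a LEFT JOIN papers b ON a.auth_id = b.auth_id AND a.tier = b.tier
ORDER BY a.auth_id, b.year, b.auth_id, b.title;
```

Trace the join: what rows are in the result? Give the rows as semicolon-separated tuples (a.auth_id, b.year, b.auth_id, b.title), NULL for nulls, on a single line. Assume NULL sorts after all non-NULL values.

LEFT JOIN keeps every row from `authors`; unmatched rows get NULL for `papers`'s columns.
Matching on a.auth_id = b.auth_id AND a.tier = b.tier.
- a row (auth_id=3, tier=CR): matches 1 b row(s) → 1 output row(s).
- a row (auth_id=5, tier=DM): matches 1 b row(s) → 1 output row(s).
- a row (auth_id=3, tier=KW): no match → kept, b columns NULL.
- a row (auth_id=6, tier=KW): no match → kept, b columns NULL.
- a row (auth_id=5, tier=RF): matches 1 b row(s) → 1 output row(s).
- a row (auth_id=8, tier=KW): no match → kept, b columns NULL.
After projecting and ordering:
a.auth_id | b.year | b.auth_id | b.title
3 | 2024 | 3 | P22
3 | NULL | NULL | NULL
5 | 2020 | 5 | P13
5 | 2020 | 5 | P36
6 | NULL | NULL | NULL
8 | NULL | NULL | NULL

(3, 2024, 3, P22); (3, NULL, NULL, NULL); (5, 2020, 5, P13); (5, 2020, 5, P36); (6, NULL, NULL, NULL); (8, NULL, NULL, NULL)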